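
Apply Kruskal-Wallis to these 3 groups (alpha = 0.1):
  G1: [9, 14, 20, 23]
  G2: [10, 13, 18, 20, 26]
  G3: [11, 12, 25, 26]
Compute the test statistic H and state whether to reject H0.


Step 1: Combine all N = 13 observations and assign midranks.
sorted (value, group, rank): (9,G1,1), (10,G2,2), (11,G3,3), (12,G3,4), (13,G2,5), (14,G1,6), (18,G2,7), (20,G1,8.5), (20,G2,8.5), (23,G1,10), (25,G3,11), (26,G2,12.5), (26,G3,12.5)
Step 2: Sum ranks within each group.
R_1 = 25.5 (n_1 = 4)
R_2 = 35 (n_2 = 5)
R_3 = 30.5 (n_3 = 4)
Step 3: H = 12/(N(N+1)) * sum(R_i^2/n_i) - 3(N+1)
     = 12/(13*14) * (25.5^2/4 + 35^2/5 + 30.5^2/4) - 3*14
     = 0.065934 * 640.125 - 42
     = 0.206044.
Step 4: Ties present; correction factor C = 1 - 12/(13^3 - 13) = 0.994505. Corrected H = 0.206044 / 0.994505 = 0.207182.
Step 5: Under H0, H ~ chi^2(2); p-value = 0.901594.
Step 6: alpha = 0.1. fail to reject H0.

H = 0.2072, df = 2, p = 0.901594, fail to reject H0.


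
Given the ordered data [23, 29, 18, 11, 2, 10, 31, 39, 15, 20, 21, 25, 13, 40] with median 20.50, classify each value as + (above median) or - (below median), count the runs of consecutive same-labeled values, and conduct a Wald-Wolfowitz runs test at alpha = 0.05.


Step 1: Compute median = 20.50; label A = above, B = below.
Labels in order: AABBBBAABBAABA  (n_A = 7, n_B = 7)
Step 2: Count runs R = 7.
Step 3: Under H0 (random ordering), E[R] = 2*n_A*n_B/(n_A+n_B) + 1 = 2*7*7/14 + 1 = 8.0000.
        Var[R] = 2*n_A*n_B*(2*n_A*n_B - n_A - n_B) / ((n_A+n_B)^2 * (n_A+n_B-1)) = 8232/2548 = 3.2308.
        SD[R] = 1.7974.
Step 4: Continuity-corrected z = (R + 0.5 - E[R]) / SD[R] = (7 + 0.5 - 8.0000) / 1.7974 = -0.2782.
Step 5: Two-sided p-value via normal approximation = 2*(1 - Phi(|z|)) = 0.780879.
Step 6: alpha = 0.05. fail to reject H0.

R = 7, z = -0.2782, p = 0.780879, fail to reject H0.


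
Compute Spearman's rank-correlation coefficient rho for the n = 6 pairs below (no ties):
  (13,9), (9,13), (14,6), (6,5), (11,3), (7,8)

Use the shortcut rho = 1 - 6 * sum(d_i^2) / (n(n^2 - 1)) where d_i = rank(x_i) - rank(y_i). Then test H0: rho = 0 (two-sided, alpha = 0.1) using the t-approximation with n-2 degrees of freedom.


Step 1: Rank x and y separately (midranks; no ties here).
rank(x): 13->5, 9->3, 14->6, 6->1, 11->4, 7->2
rank(y): 9->5, 13->6, 6->3, 5->2, 3->1, 8->4
Step 2: d_i = R_x(i) - R_y(i); compute d_i^2.
  (5-5)^2=0, (3-6)^2=9, (6-3)^2=9, (1-2)^2=1, (4-1)^2=9, (2-4)^2=4
sum(d^2) = 32.
Step 3: rho = 1 - 6*32 / (6*(6^2 - 1)) = 1 - 192/210 = 0.085714.
Step 4: Under H0, t = rho * sqrt((n-2)/(1-rho^2)) = 0.1721 ~ t(4).
Step 5: Two-sided p-value from the t-distribution with 4 df = 0.871743.
Step 6: alpha = 0.1. fail to reject H0.

rho = 0.0857, p = 0.871743, fail to reject H0 at alpha = 0.1.


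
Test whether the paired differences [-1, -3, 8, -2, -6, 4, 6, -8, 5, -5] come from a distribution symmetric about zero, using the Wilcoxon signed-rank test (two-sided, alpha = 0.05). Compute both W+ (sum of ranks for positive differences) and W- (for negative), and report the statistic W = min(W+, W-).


Step 1: Drop any zero differences (none here) and take |d_i|.
|d| = [1, 3, 8, 2, 6, 4, 6, 8, 5, 5]
Step 2: Midrank |d_i| (ties get averaged ranks).
ranks: |1|->1, |3|->3, |8|->9.5, |2|->2, |6|->7.5, |4|->4, |6|->7.5, |8|->9.5, |5|->5.5, |5|->5.5
Step 3: Attach original signs; sum ranks with positive sign and with negative sign.
W+ = 9.5 + 4 + 7.5 + 5.5 = 26.5
W- = 1 + 3 + 2 + 7.5 + 9.5 + 5.5 = 28.5
(Check: W+ + W- = 55 should equal n(n+1)/2 = 55.)
Step 4: Test statistic W = min(W+, W-) = 26.5.
Step 5: Ties in |d|, so use the tie-corrected normal approximation.
        E[W] = n(n+1)/4 = 10*11/4 = 27.5.
        Tie groups: |d|=5 (t=2), |d|=6 (t=2), |d|=8 (t=2); sum(t^3 - t) = 18.
        Var[W] = n(n+1)(2n+1)/24 - sum(t^3-t)/48 = 2310/24 - 18/48 = 95.875.
        z = (W - E[W]) / sqrt(Var[W]) = (26.5 - 27.5) / 9.7916 = -0.1021.
        Two-sided p = 2*Phi(z) = 0.918655.
Step 6: alpha = 0.05. fail to reject H0.

W+ = 26.5, W- = 28.5, W = min = 26.5, p = 0.918655, fail to reject H0.


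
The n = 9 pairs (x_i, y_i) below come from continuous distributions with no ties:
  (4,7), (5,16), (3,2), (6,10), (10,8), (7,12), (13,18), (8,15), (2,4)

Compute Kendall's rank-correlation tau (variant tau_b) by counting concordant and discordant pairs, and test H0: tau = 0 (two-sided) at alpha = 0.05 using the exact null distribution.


Step 1: Enumerate the 36 unordered pairs (i,j) with i<j and classify each by sign(x_j-x_i) * sign(y_j-y_i).
  (1,2):dx=+1,dy=+9->C; (1,3):dx=-1,dy=-5->C; (1,4):dx=+2,dy=+3->C; (1,5):dx=+6,dy=+1->C
  (1,6):dx=+3,dy=+5->C; (1,7):dx=+9,dy=+11->C; (1,8):dx=+4,dy=+8->C; (1,9):dx=-2,dy=-3->C
  (2,3):dx=-2,dy=-14->C; (2,4):dx=+1,dy=-6->D; (2,5):dx=+5,dy=-8->D; (2,6):dx=+2,dy=-4->D
  (2,7):dx=+8,dy=+2->C; (2,8):dx=+3,dy=-1->D; (2,9):dx=-3,dy=-12->C; (3,4):dx=+3,dy=+8->C
  (3,5):dx=+7,dy=+6->C; (3,6):dx=+4,dy=+10->C; (3,7):dx=+10,dy=+16->C; (3,8):dx=+5,dy=+13->C
  (3,9):dx=-1,dy=+2->D; (4,5):dx=+4,dy=-2->D; (4,6):dx=+1,dy=+2->C; (4,7):dx=+7,dy=+8->C
  (4,8):dx=+2,dy=+5->C; (4,9):dx=-4,dy=-6->C; (5,6):dx=-3,dy=+4->D; (5,7):dx=+3,dy=+10->C
  (5,8):dx=-2,dy=+7->D; (5,9):dx=-8,dy=-4->C; (6,7):dx=+6,dy=+6->C; (6,8):dx=+1,dy=+3->C
  (6,9):dx=-5,dy=-8->C; (7,8):dx=-5,dy=-3->C; (7,9):dx=-11,dy=-14->C; (8,9):dx=-6,dy=-11->C
Step 2: C = 28, D = 8, total pairs = 36.
Step 3: tau = (C - D)/(n(n-1)/2) = (28 - 8)/36 = 0.555556.
Step 4: Exact two-sided p-value (enumerate n! = 362880 permutations of y under H0): p = 0.044615.
Step 5: alpha = 0.05. reject H0.

tau_b = 0.5556 (C=28, D=8), p = 0.044615, reject H0.


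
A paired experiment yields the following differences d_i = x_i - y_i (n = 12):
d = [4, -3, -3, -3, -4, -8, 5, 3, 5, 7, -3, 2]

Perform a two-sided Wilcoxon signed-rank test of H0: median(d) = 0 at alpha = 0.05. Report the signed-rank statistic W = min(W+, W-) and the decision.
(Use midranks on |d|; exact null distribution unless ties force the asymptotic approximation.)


Step 1: Drop any zero differences (none here) and take |d_i|.
|d| = [4, 3, 3, 3, 4, 8, 5, 3, 5, 7, 3, 2]
Step 2: Midrank |d_i| (ties get averaged ranks).
ranks: |4|->7.5, |3|->4, |3|->4, |3|->4, |4|->7.5, |8|->12, |5|->9.5, |3|->4, |5|->9.5, |7|->11, |3|->4, |2|->1
Step 3: Attach original signs; sum ranks with positive sign and with negative sign.
W+ = 7.5 + 9.5 + 4 + 9.5 + 11 + 1 = 42.5
W- = 4 + 4 + 4 + 7.5 + 12 + 4 = 35.5
(Check: W+ + W- = 78 should equal n(n+1)/2 = 78.)
Step 4: Test statistic W = min(W+, W-) = 35.5.
Step 5: Ties in |d|, so use the tie-corrected normal approximation.
        E[W] = n(n+1)/4 = 12*13/4 = 39.
        Tie groups: |d|=3 (t=5), |d|=4 (t=2), |d|=5 (t=2); sum(t^3 - t) = 132.
        Var[W] = n(n+1)(2n+1)/24 - sum(t^3-t)/48 = 3900/24 - 132/48 = 159.75.
        z = (W - E[W]) / sqrt(Var[W]) = (35.5 - 39) / 12.6392 = -0.2769.
        Two-sided p = 2*Phi(z) = 0.781845.
Step 6: alpha = 0.05. fail to reject H0.

W+ = 42.5, W- = 35.5, W = min = 35.5, p = 0.781845, fail to reject H0.


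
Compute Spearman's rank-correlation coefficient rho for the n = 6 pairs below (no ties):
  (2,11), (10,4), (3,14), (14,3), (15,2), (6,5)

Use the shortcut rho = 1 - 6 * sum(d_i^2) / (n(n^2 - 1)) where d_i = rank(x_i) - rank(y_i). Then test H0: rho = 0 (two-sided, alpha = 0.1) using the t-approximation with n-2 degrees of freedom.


Step 1: Rank x and y separately (midranks; no ties here).
rank(x): 2->1, 10->4, 3->2, 14->5, 15->6, 6->3
rank(y): 11->5, 4->3, 14->6, 3->2, 2->1, 5->4
Step 2: d_i = R_x(i) - R_y(i); compute d_i^2.
  (1-5)^2=16, (4-3)^2=1, (2-6)^2=16, (5-2)^2=9, (6-1)^2=25, (3-4)^2=1
sum(d^2) = 68.
Step 3: rho = 1 - 6*68 / (6*(6^2 - 1)) = 1 - 408/210 = -0.942857.
Step 4: Under H0, t = rho * sqrt((n-2)/(1-rho^2)) = -5.6595 ~ t(4).
Step 5: Two-sided p-value from the t-distribution with 4 df = 0.004805.
Step 6: alpha = 0.1. reject H0.

rho = -0.9429, p = 0.004805, reject H0 at alpha = 0.1.


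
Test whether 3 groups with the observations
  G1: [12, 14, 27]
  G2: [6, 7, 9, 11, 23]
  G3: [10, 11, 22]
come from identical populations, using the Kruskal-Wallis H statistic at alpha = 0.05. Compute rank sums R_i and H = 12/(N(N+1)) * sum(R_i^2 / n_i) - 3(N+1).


Step 1: Combine all N = 11 observations and assign midranks.
sorted (value, group, rank): (6,G2,1), (7,G2,2), (9,G2,3), (10,G3,4), (11,G2,5.5), (11,G3,5.5), (12,G1,7), (14,G1,8), (22,G3,9), (23,G2,10), (27,G1,11)
Step 2: Sum ranks within each group.
R_1 = 26 (n_1 = 3)
R_2 = 21.5 (n_2 = 5)
R_3 = 18.5 (n_3 = 3)
Step 3: H = 12/(N(N+1)) * sum(R_i^2/n_i) - 3(N+1)
     = 12/(11*12) * (26^2/3 + 21.5^2/5 + 18.5^2/3) - 3*12
     = 0.090909 * 431.867 - 36
     = 3.260606.
Step 4: Ties present; correction factor C = 1 - 6/(11^3 - 11) = 0.995455. Corrected H = 3.260606 / 0.995455 = 3.275495.
Step 5: Under H0, H ~ chi^2(2); p-value = 0.194418.
Step 6: alpha = 0.05. fail to reject H0.

H = 3.2755, df = 2, p = 0.194418, fail to reject H0.


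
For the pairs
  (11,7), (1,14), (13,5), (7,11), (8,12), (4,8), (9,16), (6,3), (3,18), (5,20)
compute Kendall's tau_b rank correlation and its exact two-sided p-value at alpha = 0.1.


Step 1: Enumerate the 45 unordered pairs (i,j) with i<j and classify each by sign(x_j-x_i) * sign(y_j-y_i).
  (1,2):dx=-10,dy=+7->D; (1,3):dx=+2,dy=-2->D; (1,4):dx=-4,dy=+4->D; (1,5):dx=-3,dy=+5->D
  (1,6):dx=-7,dy=+1->D; (1,7):dx=-2,dy=+9->D; (1,8):dx=-5,dy=-4->C; (1,9):dx=-8,dy=+11->D
  (1,10):dx=-6,dy=+13->D; (2,3):dx=+12,dy=-9->D; (2,4):dx=+6,dy=-3->D; (2,5):dx=+7,dy=-2->D
  (2,6):dx=+3,dy=-6->D; (2,7):dx=+8,dy=+2->C; (2,8):dx=+5,dy=-11->D; (2,9):dx=+2,dy=+4->C
  (2,10):dx=+4,dy=+6->C; (3,4):dx=-6,dy=+6->D; (3,5):dx=-5,dy=+7->D; (3,6):dx=-9,dy=+3->D
  (3,7):dx=-4,dy=+11->D; (3,8):dx=-7,dy=-2->C; (3,9):dx=-10,dy=+13->D; (3,10):dx=-8,dy=+15->D
  (4,5):dx=+1,dy=+1->C; (4,6):dx=-3,dy=-3->C; (4,7):dx=+2,dy=+5->C; (4,8):dx=-1,dy=-8->C
  (4,9):dx=-4,dy=+7->D; (4,10):dx=-2,dy=+9->D; (5,6):dx=-4,dy=-4->C; (5,7):dx=+1,dy=+4->C
  (5,8):dx=-2,dy=-9->C; (5,9):dx=-5,dy=+6->D; (5,10):dx=-3,dy=+8->D; (6,7):dx=+5,dy=+8->C
  (6,8):dx=+2,dy=-5->D; (6,9):dx=-1,dy=+10->D; (6,10):dx=+1,dy=+12->C; (7,8):dx=-3,dy=-13->C
  (7,9):dx=-6,dy=+2->D; (7,10):dx=-4,dy=+4->D; (8,9):dx=-3,dy=+15->D; (8,10):dx=-1,dy=+17->D
  (9,10):dx=+2,dy=+2->C
Step 2: C = 16, D = 29, total pairs = 45.
Step 3: tau = (C - D)/(n(n-1)/2) = (16 - 29)/45 = -0.288889.
Step 4: Exact two-sided p-value (enumerate n! = 3628800 permutations of y under H0): p = 0.291248.
Step 5: alpha = 0.1. fail to reject H0.

tau_b = -0.2889 (C=16, D=29), p = 0.291248, fail to reject H0.


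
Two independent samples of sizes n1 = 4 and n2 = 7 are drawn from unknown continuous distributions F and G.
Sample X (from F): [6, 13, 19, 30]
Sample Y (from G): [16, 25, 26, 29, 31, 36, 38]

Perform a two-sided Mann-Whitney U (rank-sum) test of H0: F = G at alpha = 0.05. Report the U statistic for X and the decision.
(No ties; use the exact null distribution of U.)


Step 1: Combine and sort all 11 observations; assign midranks.
sorted (value, group): (6,X), (13,X), (16,Y), (19,X), (25,Y), (26,Y), (29,Y), (30,X), (31,Y), (36,Y), (38,Y)
ranks: 6->1, 13->2, 16->3, 19->4, 25->5, 26->6, 29->7, 30->8, 31->9, 36->10, 38->11
Step 2: Rank sum for X: R1 = 1 + 2 + 4 + 8 = 15.
Step 3: U_X = R1 - n1(n1+1)/2 = 15 - 4*5/2 = 15 - 10 = 5.
       U_Y = n1*n2 - U_X = 28 - 5 = 23.
Step 4: No ties, so the exact null distribution of U (based on enumerating the C(11,4) = 330 equally likely rank assignments) gives the two-sided p-value.
Step 5: p-value = 0.109091; compare to alpha = 0.05. fail to reject H0.

U_X = 5, p = 0.109091, fail to reject H0 at alpha = 0.05.


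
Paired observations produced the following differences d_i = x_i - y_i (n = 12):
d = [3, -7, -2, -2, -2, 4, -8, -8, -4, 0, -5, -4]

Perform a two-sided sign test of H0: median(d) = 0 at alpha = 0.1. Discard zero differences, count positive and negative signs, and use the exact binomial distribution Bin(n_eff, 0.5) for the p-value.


Step 1: Discard zero differences. Original n = 12; n_eff = number of nonzero differences = 11.
Nonzero differences (with sign): +3, -7, -2, -2, -2, +4, -8, -8, -4, -5, -4
Step 2: Count signs: positive = 2, negative = 9.
Step 3: Under H0: P(positive) = 0.5, so the number of positives S ~ Bin(11, 0.5).
Step 4: Two-sided exact p-value = sum of Bin(11,0.5) probabilities at or below the observed probability = 0.065430.
Step 5: alpha = 0.1. reject H0.

n_eff = 11, pos = 2, neg = 9, p = 0.065430, reject H0.


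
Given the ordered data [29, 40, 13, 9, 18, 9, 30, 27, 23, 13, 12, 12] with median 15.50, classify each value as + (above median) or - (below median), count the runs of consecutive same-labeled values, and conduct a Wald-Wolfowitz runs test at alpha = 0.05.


Step 1: Compute median = 15.50; label A = above, B = below.
Labels in order: AABBABAAABBB  (n_A = 6, n_B = 6)
Step 2: Count runs R = 6.
Step 3: Under H0 (random ordering), E[R] = 2*n_A*n_B/(n_A+n_B) + 1 = 2*6*6/12 + 1 = 7.0000.
        Var[R] = 2*n_A*n_B*(2*n_A*n_B - n_A - n_B) / ((n_A+n_B)^2 * (n_A+n_B-1)) = 4320/1584 = 2.7273.
        SD[R] = 1.6514.
Step 4: Continuity-corrected z = (R + 0.5 - E[R]) / SD[R] = (6 + 0.5 - 7.0000) / 1.6514 = -0.3028.
Step 5: Two-sided p-value via normal approximation = 2*(1 - Phi(|z|)) = 0.762069.
Step 6: alpha = 0.05. fail to reject H0.

R = 6, z = -0.3028, p = 0.762069, fail to reject H0.


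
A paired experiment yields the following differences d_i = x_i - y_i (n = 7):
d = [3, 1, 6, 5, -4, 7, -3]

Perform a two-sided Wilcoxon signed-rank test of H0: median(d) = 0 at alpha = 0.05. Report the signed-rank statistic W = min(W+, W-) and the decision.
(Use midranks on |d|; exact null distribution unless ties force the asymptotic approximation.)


Step 1: Drop any zero differences (none here) and take |d_i|.
|d| = [3, 1, 6, 5, 4, 7, 3]
Step 2: Midrank |d_i| (ties get averaged ranks).
ranks: |3|->2.5, |1|->1, |6|->6, |5|->5, |4|->4, |7|->7, |3|->2.5
Step 3: Attach original signs; sum ranks with positive sign and with negative sign.
W+ = 2.5 + 1 + 6 + 5 + 7 = 21.5
W- = 4 + 2.5 = 6.5
(Check: W+ + W- = 28 should equal n(n+1)/2 = 28.)
Step 4: Test statistic W = min(W+, W-) = 6.5.
Step 5: Ties in |d|, so use the tie-corrected normal approximation.
        E[W] = n(n+1)/4 = 7*8/4 = 14.
        Tie groups: |d|=3 (t=2); sum(t^3 - t) = 6.
        Var[W] = n(n+1)(2n+1)/24 - sum(t^3-t)/48 = 840/24 - 6/48 = 34.875.
        z = (W - E[W]) / sqrt(Var[W]) = (6.5 - 14) / 5.9055 = -1.2700.
        Two-sided p = 2*Phi(z) = 0.204084.
Step 6: alpha = 0.05. fail to reject H0.

W+ = 21.5, W- = 6.5, W = min = 6.5, p = 0.204084, fail to reject H0.


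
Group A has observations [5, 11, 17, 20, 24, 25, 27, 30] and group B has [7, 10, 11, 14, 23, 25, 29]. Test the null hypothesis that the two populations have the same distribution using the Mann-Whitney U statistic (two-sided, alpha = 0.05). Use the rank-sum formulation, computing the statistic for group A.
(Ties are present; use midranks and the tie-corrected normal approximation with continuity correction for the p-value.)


Step 1: Combine and sort all 15 observations; assign midranks.
sorted (value, group): (5,X), (7,Y), (10,Y), (11,X), (11,Y), (14,Y), (17,X), (20,X), (23,Y), (24,X), (25,X), (25,Y), (27,X), (29,Y), (30,X)
ranks: 5->1, 7->2, 10->3, 11->4.5, 11->4.5, 14->6, 17->7, 20->8, 23->9, 24->10, 25->11.5, 25->11.5, 27->13, 29->14, 30->15
Step 2: Rank sum for X: R1 = 1 + 4.5 + 7 + 8 + 10 + 11.5 + 13 + 15 = 70.
Step 3: U_X = R1 - n1(n1+1)/2 = 70 - 8*9/2 = 70 - 36 = 34.
       U_Y = n1*n2 - U_X = 56 - 34 = 22.
Step 4: Ties are present, so use the tie-corrected normal approximation (with continuity correction) for the p-value.
Step 5: p-value = 0.523707; compare to alpha = 0.05. fail to reject H0.

U_X = 34, p = 0.523707, fail to reject H0 at alpha = 0.05.


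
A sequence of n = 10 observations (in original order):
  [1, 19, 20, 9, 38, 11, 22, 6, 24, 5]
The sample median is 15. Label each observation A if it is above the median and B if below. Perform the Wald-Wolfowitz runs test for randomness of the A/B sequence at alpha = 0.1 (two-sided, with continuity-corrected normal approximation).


Step 1: Compute median = 15; label A = above, B = below.
Labels in order: BAABABABAB  (n_A = 5, n_B = 5)
Step 2: Count runs R = 9.
Step 3: Under H0 (random ordering), E[R] = 2*n_A*n_B/(n_A+n_B) + 1 = 2*5*5/10 + 1 = 6.0000.
        Var[R] = 2*n_A*n_B*(2*n_A*n_B - n_A - n_B) / ((n_A+n_B)^2 * (n_A+n_B-1)) = 2000/900 = 2.2222.
        SD[R] = 1.4907.
Step 4: Continuity-corrected z = (R - 0.5 - E[R]) / SD[R] = (9 - 0.5 - 6.0000) / 1.4907 = 1.6771.
Step 5: Two-sided p-value via normal approximation = 2*(1 - Phi(|z|)) = 0.093533.
Step 6: alpha = 0.1. reject H0.

R = 9, z = 1.6771, p = 0.093533, reject H0.


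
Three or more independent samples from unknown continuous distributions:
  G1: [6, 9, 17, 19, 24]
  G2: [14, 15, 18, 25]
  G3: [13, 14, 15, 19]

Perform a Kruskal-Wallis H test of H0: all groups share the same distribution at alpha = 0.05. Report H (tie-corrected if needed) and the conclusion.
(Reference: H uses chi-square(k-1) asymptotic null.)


Step 1: Combine all N = 13 observations and assign midranks.
sorted (value, group, rank): (6,G1,1), (9,G1,2), (13,G3,3), (14,G2,4.5), (14,G3,4.5), (15,G2,6.5), (15,G3,6.5), (17,G1,8), (18,G2,9), (19,G1,10.5), (19,G3,10.5), (24,G1,12), (25,G2,13)
Step 2: Sum ranks within each group.
R_1 = 33.5 (n_1 = 5)
R_2 = 33 (n_2 = 4)
R_3 = 24.5 (n_3 = 4)
Step 3: H = 12/(N(N+1)) * sum(R_i^2/n_i) - 3(N+1)
     = 12/(13*14) * (33.5^2/5 + 33^2/4 + 24.5^2/4) - 3*14
     = 0.065934 * 646.763 - 42
     = 0.643681.
Step 4: Ties present; correction factor C = 1 - 18/(13^3 - 13) = 0.991758. Corrected H = 0.643681 / 0.991758 = 0.649030.
Step 5: Under H0, H ~ chi^2(2); p-value = 0.722878.
Step 6: alpha = 0.05. fail to reject H0.

H = 0.6490, df = 2, p = 0.722878, fail to reject H0.


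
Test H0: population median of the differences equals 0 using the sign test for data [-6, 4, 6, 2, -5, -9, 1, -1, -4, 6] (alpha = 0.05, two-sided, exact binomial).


Step 1: Discard zero differences. Original n = 10; n_eff = number of nonzero differences = 10.
Nonzero differences (with sign): -6, +4, +6, +2, -5, -9, +1, -1, -4, +6
Step 2: Count signs: positive = 5, negative = 5.
Step 3: Under H0: P(positive) = 0.5, so the number of positives S ~ Bin(10, 0.5).
Step 4: Two-sided exact p-value = sum of Bin(10,0.5) probabilities at or below the observed probability = 1.000000.
Step 5: alpha = 0.05. fail to reject H0.

n_eff = 10, pos = 5, neg = 5, p = 1.000000, fail to reject H0.


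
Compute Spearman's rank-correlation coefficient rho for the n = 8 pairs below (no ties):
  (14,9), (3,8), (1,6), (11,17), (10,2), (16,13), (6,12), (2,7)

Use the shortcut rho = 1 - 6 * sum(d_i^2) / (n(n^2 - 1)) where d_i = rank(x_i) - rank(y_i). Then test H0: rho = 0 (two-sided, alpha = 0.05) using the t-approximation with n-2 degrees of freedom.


Step 1: Rank x and y separately (midranks; no ties here).
rank(x): 14->7, 3->3, 1->1, 11->6, 10->5, 16->8, 6->4, 2->2
rank(y): 9->5, 8->4, 6->2, 17->8, 2->1, 13->7, 12->6, 7->3
Step 2: d_i = R_x(i) - R_y(i); compute d_i^2.
  (7-5)^2=4, (3-4)^2=1, (1-2)^2=1, (6-8)^2=4, (5-1)^2=16, (8-7)^2=1, (4-6)^2=4, (2-3)^2=1
sum(d^2) = 32.
Step 3: rho = 1 - 6*32 / (8*(8^2 - 1)) = 1 - 192/504 = 0.619048.
Step 4: Under H0, t = rho * sqrt((n-2)/(1-rho^2)) = 1.9308 ~ t(6).
Step 5: Two-sided p-value from the t-distribution with 6 df = 0.101733.
Step 6: alpha = 0.05. fail to reject H0.

rho = 0.6190, p = 0.101733, fail to reject H0 at alpha = 0.05.


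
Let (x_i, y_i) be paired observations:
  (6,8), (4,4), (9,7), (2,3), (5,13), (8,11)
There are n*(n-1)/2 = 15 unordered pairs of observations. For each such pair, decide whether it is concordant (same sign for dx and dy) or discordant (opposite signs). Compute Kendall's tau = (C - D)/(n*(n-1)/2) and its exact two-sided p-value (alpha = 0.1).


Step 1: Enumerate the 15 unordered pairs (i,j) with i<j and classify each by sign(x_j-x_i) * sign(y_j-y_i).
  (1,2):dx=-2,dy=-4->C; (1,3):dx=+3,dy=-1->D; (1,4):dx=-4,dy=-5->C; (1,5):dx=-1,dy=+5->D
  (1,6):dx=+2,dy=+3->C; (2,3):dx=+5,dy=+3->C; (2,4):dx=-2,dy=-1->C; (2,5):dx=+1,dy=+9->C
  (2,6):dx=+4,dy=+7->C; (3,4):dx=-7,dy=-4->C; (3,5):dx=-4,dy=+6->D; (3,6):dx=-1,dy=+4->D
  (4,5):dx=+3,dy=+10->C; (4,6):dx=+6,dy=+8->C; (5,6):dx=+3,dy=-2->D
Step 2: C = 10, D = 5, total pairs = 15.
Step 3: tau = (C - D)/(n(n-1)/2) = (10 - 5)/15 = 0.333333.
Step 4: Exact two-sided p-value (enumerate n! = 720 permutations of y under H0): p = 0.469444.
Step 5: alpha = 0.1. fail to reject H0.

tau_b = 0.3333 (C=10, D=5), p = 0.469444, fail to reject H0.


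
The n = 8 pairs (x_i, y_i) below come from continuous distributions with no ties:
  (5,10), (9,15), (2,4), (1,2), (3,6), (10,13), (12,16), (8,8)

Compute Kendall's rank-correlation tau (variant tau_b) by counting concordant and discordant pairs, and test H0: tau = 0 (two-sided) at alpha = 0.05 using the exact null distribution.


Step 1: Enumerate the 28 unordered pairs (i,j) with i<j and classify each by sign(x_j-x_i) * sign(y_j-y_i).
  (1,2):dx=+4,dy=+5->C; (1,3):dx=-3,dy=-6->C; (1,4):dx=-4,dy=-8->C; (1,5):dx=-2,dy=-4->C
  (1,6):dx=+5,dy=+3->C; (1,7):dx=+7,dy=+6->C; (1,8):dx=+3,dy=-2->D; (2,3):dx=-7,dy=-11->C
  (2,4):dx=-8,dy=-13->C; (2,5):dx=-6,dy=-9->C; (2,6):dx=+1,dy=-2->D; (2,7):dx=+3,dy=+1->C
  (2,8):dx=-1,dy=-7->C; (3,4):dx=-1,dy=-2->C; (3,5):dx=+1,dy=+2->C; (3,6):dx=+8,dy=+9->C
  (3,7):dx=+10,dy=+12->C; (3,8):dx=+6,dy=+4->C; (4,5):dx=+2,dy=+4->C; (4,6):dx=+9,dy=+11->C
  (4,7):dx=+11,dy=+14->C; (4,8):dx=+7,dy=+6->C; (5,6):dx=+7,dy=+7->C; (5,7):dx=+9,dy=+10->C
  (5,8):dx=+5,dy=+2->C; (6,7):dx=+2,dy=+3->C; (6,8):dx=-2,dy=-5->C; (7,8):dx=-4,dy=-8->C
Step 2: C = 26, D = 2, total pairs = 28.
Step 3: tau = (C - D)/(n(n-1)/2) = (26 - 2)/28 = 0.857143.
Step 4: Exact two-sided p-value (enumerate n! = 40320 permutations of y under H0): p = 0.001736.
Step 5: alpha = 0.05. reject H0.

tau_b = 0.8571 (C=26, D=2), p = 0.001736, reject H0.


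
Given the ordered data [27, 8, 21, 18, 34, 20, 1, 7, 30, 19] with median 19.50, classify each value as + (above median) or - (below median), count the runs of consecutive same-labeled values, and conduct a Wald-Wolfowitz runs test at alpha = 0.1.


Step 1: Compute median = 19.50; label A = above, B = below.
Labels in order: ABABAABBAB  (n_A = 5, n_B = 5)
Step 2: Count runs R = 8.
Step 3: Under H0 (random ordering), E[R] = 2*n_A*n_B/(n_A+n_B) + 1 = 2*5*5/10 + 1 = 6.0000.
        Var[R] = 2*n_A*n_B*(2*n_A*n_B - n_A - n_B) / ((n_A+n_B)^2 * (n_A+n_B-1)) = 2000/900 = 2.2222.
        SD[R] = 1.4907.
Step 4: Continuity-corrected z = (R - 0.5 - E[R]) / SD[R] = (8 - 0.5 - 6.0000) / 1.4907 = 1.0062.
Step 5: Two-sided p-value via normal approximation = 2*(1 - Phi(|z|)) = 0.314305.
Step 6: alpha = 0.1. fail to reject H0.

R = 8, z = 1.0062, p = 0.314305, fail to reject H0.


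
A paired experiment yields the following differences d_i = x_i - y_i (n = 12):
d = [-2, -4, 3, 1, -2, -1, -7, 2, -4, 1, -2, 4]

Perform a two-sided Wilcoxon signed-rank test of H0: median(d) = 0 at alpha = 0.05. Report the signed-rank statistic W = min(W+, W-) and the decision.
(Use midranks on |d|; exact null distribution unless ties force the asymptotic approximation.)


Step 1: Drop any zero differences (none here) and take |d_i|.
|d| = [2, 4, 3, 1, 2, 1, 7, 2, 4, 1, 2, 4]
Step 2: Midrank |d_i| (ties get averaged ranks).
ranks: |2|->5.5, |4|->10, |3|->8, |1|->2, |2|->5.5, |1|->2, |7|->12, |2|->5.5, |4|->10, |1|->2, |2|->5.5, |4|->10
Step 3: Attach original signs; sum ranks with positive sign and with negative sign.
W+ = 8 + 2 + 5.5 + 2 + 10 = 27.5
W- = 5.5 + 10 + 5.5 + 2 + 12 + 10 + 5.5 = 50.5
(Check: W+ + W- = 78 should equal n(n+1)/2 = 78.)
Step 4: Test statistic W = min(W+, W-) = 27.5.
Step 5: Ties in |d|, so use the tie-corrected normal approximation.
        E[W] = n(n+1)/4 = 12*13/4 = 39.
        Tie groups: |d|=1 (t=3), |d|=2 (t=4), |d|=4 (t=3); sum(t^3 - t) = 108.
        Var[W] = n(n+1)(2n+1)/24 - sum(t^3-t)/48 = 3900/24 - 108/48 = 160.25.
        z = (W - E[W]) / sqrt(Var[W]) = (27.5 - 39) / 12.6590 = -0.9084.
        Two-sided p = 2*Phi(z) = 0.363643.
Step 6: alpha = 0.05. fail to reject H0.

W+ = 27.5, W- = 50.5, W = min = 27.5, p = 0.363643, fail to reject H0.


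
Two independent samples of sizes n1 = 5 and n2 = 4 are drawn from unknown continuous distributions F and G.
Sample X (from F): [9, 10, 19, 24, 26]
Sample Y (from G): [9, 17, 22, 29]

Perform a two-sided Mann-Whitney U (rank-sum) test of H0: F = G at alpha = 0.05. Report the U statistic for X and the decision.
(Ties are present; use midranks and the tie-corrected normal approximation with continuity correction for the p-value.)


Step 1: Combine and sort all 9 observations; assign midranks.
sorted (value, group): (9,X), (9,Y), (10,X), (17,Y), (19,X), (22,Y), (24,X), (26,X), (29,Y)
ranks: 9->1.5, 9->1.5, 10->3, 17->4, 19->5, 22->6, 24->7, 26->8, 29->9
Step 2: Rank sum for X: R1 = 1.5 + 3 + 5 + 7 + 8 = 24.5.
Step 3: U_X = R1 - n1(n1+1)/2 = 24.5 - 5*6/2 = 24.5 - 15 = 9.5.
       U_Y = n1*n2 - U_X = 20 - 9.5 = 10.5.
Step 4: Ties are present, so use the tie-corrected normal approximation (with continuity correction) for the p-value.
Step 5: p-value = 1.000000; compare to alpha = 0.05. fail to reject H0.

U_X = 9.5, p = 1.000000, fail to reject H0 at alpha = 0.05.


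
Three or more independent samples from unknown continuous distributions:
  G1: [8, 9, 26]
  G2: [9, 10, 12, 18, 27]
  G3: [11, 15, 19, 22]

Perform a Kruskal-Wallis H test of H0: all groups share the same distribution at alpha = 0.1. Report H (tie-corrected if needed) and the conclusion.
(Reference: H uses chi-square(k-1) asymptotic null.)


Step 1: Combine all N = 12 observations and assign midranks.
sorted (value, group, rank): (8,G1,1), (9,G1,2.5), (9,G2,2.5), (10,G2,4), (11,G3,5), (12,G2,6), (15,G3,7), (18,G2,8), (19,G3,9), (22,G3,10), (26,G1,11), (27,G2,12)
Step 2: Sum ranks within each group.
R_1 = 14.5 (n_1 = 3)
R_2 = 32.5 (n_2 = 5)
R_3 = 31 (n_3 = 4)
Step 3: H = 12/(N(N+1)) * sum(R_i^2/n_i) - 3(N+1)
     = 12/(12*13) * (14.5^2/3 + 32.5^2/5 + 31^2/4) - 3*13
     = 0.076923 * 521.583 - 39
     = 1.121795.
Step 4: Ties present; correction factor C = 1 - 6/(12^3 - 12) = 0.996503. Corrected H = 1.121795 / 0.996503 = 1.125731.
Step 5: Under H0, H ~ chi^2(2); p-value = 0.569575.
Step 6: alpha = 0.1. fail to reject H0.

H = 1.1257, df = 2, p = 0.569575, fail to reject H0.


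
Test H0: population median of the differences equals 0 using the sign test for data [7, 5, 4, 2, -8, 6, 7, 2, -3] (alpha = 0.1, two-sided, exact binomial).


Step 1: Discard zero differences. Original n = 9; n_eff = number of nonzero differences = 9.
Nonzero differences (with sign): +7, +5, +4, +2, -8, +6, +7, +2, -3
Step 2: Count signs: positive = 7, negative = 2.
Step 3: Under H0: P(positive) = 0.5, so the number of positives S ~ Bin(9, 0.5).
Step 4: Two-sided exact p-value = sum of Bin(9,0.5) probabilities at or below the observed probability = 0.179688.
Step 5: alpha = 0.1. fail to reject H0.

n_eff = 9, pos = 7, neg = 2, p = 0.179688, fail to reject H0.


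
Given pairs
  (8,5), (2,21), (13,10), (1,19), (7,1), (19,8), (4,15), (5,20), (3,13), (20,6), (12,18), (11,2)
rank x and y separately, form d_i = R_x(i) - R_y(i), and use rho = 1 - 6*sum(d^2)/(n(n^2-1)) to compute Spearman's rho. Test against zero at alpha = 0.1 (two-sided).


Step 1: Rank x and y separately (midranks; no ties here).
rank(x): 8->7, 2->2, 13->10, 1->1, 7->6, 19->11, 4->4, 5->5, 3->3, 20->12, 12->9, 11->8
rank(y): 5->3, 21->12, 10->6, 19->10, 1->1, 8->5, 15->8, 20->11, 13->7, 6->4, 18->9, 2->2
Step 2: d_i = R_x(i) - R_y(i); compute d_i^2.
  (7-3)^2=16, (2-12)^2=100, (10-6)^2=16, (1-10)^2=81, (6-1)^2=25, (11-5)^2=36, (4-8)^2=16, (5-11)^2=36, (3-7)^2=16, (12-4)^2=64, (9-9)^2=0, (8-2)^2=36
sum(d^2) = 442.
Step 3: rho = 1 - 6*442 / (12*(12^2 - 1)) = 1 - 2652/1716 = -0.545455.
Step 4: Under H0, t = rho * sqrt((n-2)/(1-rho^2)) = -2.0580 ~ t(10).
Step 5: Two-sided p-value from the t-distribution with 10 df = 0.066612.
Step 6: alpha = 0.1. reject H0.

rho = -0.5455, p = 0.066612, reject H0 at alpha = 0.1.


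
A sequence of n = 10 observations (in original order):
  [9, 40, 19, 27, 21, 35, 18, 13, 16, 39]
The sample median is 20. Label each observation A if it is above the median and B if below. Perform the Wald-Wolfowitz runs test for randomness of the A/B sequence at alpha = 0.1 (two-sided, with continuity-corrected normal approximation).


Step 1: Compute median = 20; label A = above, B = below.
Labels in order: BABAAABBBA  (n_A = 5, n_B = 5)
Step 2: Count runs R = 6.
Step 3: Under H0 (random ordering), E[R] = 2*n_A*n_B/(n_A+n_B) + 1 = 2*5*5/10 + 1 = 6.0000.
        Var[R] = 2*n_A*n_B*(2*n_A*n_B - n_A - n_B) / ((n_A+n_B)^2 * (n_A+n_B-1)) = 2000/900 = 2.2222.
        SD[R] = 1.4907.
Step 4: R = E[R], so z = 0 with no continuity correction.
Step 5: Two-sided p-value via normal approximation = 2*(1 - Phi(|z|)) = 1.000000.
Step 6: alpha = 0.1. fail to reject H0.

R = 6, z = 0.0000, p = 1.000000, fail to reject H0.


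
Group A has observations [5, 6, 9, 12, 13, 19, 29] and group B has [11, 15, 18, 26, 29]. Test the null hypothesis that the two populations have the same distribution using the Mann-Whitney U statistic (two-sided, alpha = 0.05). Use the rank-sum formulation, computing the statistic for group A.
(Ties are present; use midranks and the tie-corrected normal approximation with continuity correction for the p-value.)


Step 1: Combine and sort all 12 observations; assign midranks.
sorted (value, group): (5,X), (6,X), (9,X), (11,Y), (12,X), (13,X), (15,Y), (18,Y), (19,X), (26,Y), (29,X), (29,Y)
ranks: 5->1, 6->2, 9->3, 11->4, 12->5, 13->6, 15->7, 18->8, 19->9, 26->10, 29->11.5, 29->11.5
Step 2: Rank sum for X: R1 = 1 + 2 + 3 + 5 + 6 + 9 + 11.5 = 37.5.
Step 3: U_X = R1 - n1(n1+1)/2 = 37.5 - 7*8/2 = 37.5 - 28 = 9.5.
       U_Y = n1*n2 - U_X = 35 - 9.5 = 25.5.
Step 4: Ties are present, so use the tie-corrected normal approximation (with continuity correction) for the p-value.
Step 5: p-value = 0.222415; compare to alpha = 0.05. fail to reject H0.

U_X = 9.5, p = 0.222415, fail to reject H0 at alpha = 0.05.


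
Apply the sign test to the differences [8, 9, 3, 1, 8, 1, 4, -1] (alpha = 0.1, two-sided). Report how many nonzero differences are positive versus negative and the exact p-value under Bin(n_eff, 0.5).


Step 1: Discard zero differences. Original n = 8; n_eff = number of nonzero differences = 8.
Nonzero differences (with sign): +8, +9, +3, +1, +8, +1, +4, -1
Step 2: Count signs: positive = 7, negative = 1.
Step 3: Under H0: P(positive) = 0.5, so the number of positives S ~ Bin(8, 0.5).
Step 4: Two-sided exact p-value = sum of Bin(8,0.5) probabilities at or below the observed probability = 0.070312.
Step 5: alpha = 0.1. reject H0.

n_eff = 8, pos = 7, neg = 1, p = 0.070312, reject H0.


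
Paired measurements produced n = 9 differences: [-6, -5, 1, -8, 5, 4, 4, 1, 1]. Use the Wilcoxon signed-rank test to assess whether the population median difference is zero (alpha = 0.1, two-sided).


Step 1: Drop any zero differences (none here) and take |d_i|.
|d| = [6, 5, 1, 8, 5, 4, 4, 1, 1]
Step 2: Midrank |d_i| (ties get averaged ranks).
ranks: |6|->8, |5|->6.5, |1|->2, |8|->9, |5|->6.5, |4|->4.5, |4|->4.5, |1|->2, |1|->2
Step 3: Attach original signs; sum ranks with positive sign and with negative sign.
W+ = 2 + 6.5 + 4.5 + 4.5 + 2 + 2 = 21.5
W- = 8 + 6.5 + 9 = 23.5
(Check: W+ + W- = 45 should equal n(n+1)/2 = 45.)
Step 4: Test statistic W = min(W+, W-) = 21.5.
Step 5: Ties in |d|, so use the tie-corrected normal approximation.
        E[W] = n(n+1)/4 = 9*10/4 = 22.5.
        Tie groups: |d|=1 (t=3), |d|=4 (t=2), |d|=5 (t=2); sum(t^3 - t) = 36.
        Var[W] = n(n+1)(2n+1)/24 - sum(t^3-t)/48 = 1710/24 - 36/48 = 70.5.
        z = (W - E[W]) / sqrt(Var[W]) = (21.5 - 22.5) / 8.3964 = -0.1191.
        Two-sided p = 2*Phi(z) = 0.905198.
Step 6: alpha = 0.1. fail to reject H0.

W+ = 21.5, W- = 23.5, W = min = 21.5, p = 0.905198, fail to reject H0.


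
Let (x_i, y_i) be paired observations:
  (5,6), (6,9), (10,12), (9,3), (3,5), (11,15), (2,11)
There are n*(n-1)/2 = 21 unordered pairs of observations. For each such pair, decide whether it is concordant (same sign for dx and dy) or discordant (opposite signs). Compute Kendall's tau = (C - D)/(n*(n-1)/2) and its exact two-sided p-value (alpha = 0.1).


Step 1: Enumerate the 21 unordered pairs (i,j) with i<j and classify each by sign(x_j-x_i) * sign(y_j-y_i).
  (1,2):dx=+1,dy=+3->C; (1,3):dx=+5,dy=+6->C; (1,4):dx=+4,dy=-3->D; (1,5):dx=-2,dy=-1->C
  (1,6):dx=+6,dy=+9->C; (1,7):dx=-3,dy=+5->D; (2,3):dx=+4,dy=+3->C; (2,4):dx=+3,dy=-6->D
  (2,5):dx=-3,dy=-4->C; (2,6):dx=+5,dy=+6->C; (2,7):dx=-4,dy=+2->D; (3,4):dx=-1,dy=-9->C
  (3,5):dx=-7,dy=-7->C; (3,6):dx=+1,dy=+3->C; (3,7):dx=-8,dy=-1->C; (4,5):dx=-6,dy=+2->D
  (4,6):dx=+2,dy=+12->C; (4,7):dx=-7,dy=+8->D; (5,6):dx=+8,dy=+10->C; (5,7):dx=-1,dy=+6->D
  (6,7):dx=-9,dy=-4->C
Step 2: C = 14, D = 7, total pairs = 21.
Step 3: tau = (C - D)/(n(n-1)/2) = (14 - 7)/21 = 0.333333.
Step 4: Exact two-sided p-value (enumerate n! = 5040 permutations of y under H0): p = 0.381349.
Step 5: alpha = 0.1. fail to reject H0.

tau_b = 0.3333 (C=14, D=7), p = 0.381349, fail to reject H0.


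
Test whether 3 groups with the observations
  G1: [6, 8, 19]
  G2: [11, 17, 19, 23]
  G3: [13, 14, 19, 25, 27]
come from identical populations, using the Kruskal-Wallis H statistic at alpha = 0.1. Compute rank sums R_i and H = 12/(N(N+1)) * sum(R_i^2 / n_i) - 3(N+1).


Step 1: Combine all N = 12 observations and assign midranks.
sorted (value, group, rank): (6,G1,1), (8,G1,2), (11,G2,3), (13,G3,4), (14,G3,5), (17,G2,6), (19,G1,8), (19,G2,8), (19,G3,8), (23,G2,10), (25,G3,11), (27,G3,12)
Step 2: Sum ranks within each group.
R_1 = 11 (n_1 = 3)
R_2 = 27 (n_2 = 4)
R_3 = 40 (n_3 = 5)
Step 3: H = 12/(N(N+1)) * sum(R_i^2/n_i) - 3(N+1)
     = 12/(12*13) * (11^2/3 + 27^2/4 + 40^2/5) - 3*13
     = 0.076923 * 542.583 - 39
     = 2.737179.
Step 4: Ties present; correction factor C = 1 - 24/(12^3 - 12) = 0.986014. Corrected H = 2.737179 / 0.986014 = 2.776005.
Step 5: Under H0, H ~ chi^2(2); p-value = 0.249573.
Step 6: alpha = 0.1. fail to reject H0.

H = 2.7760, df = 2, p = 0.249573, fail to reject H0.


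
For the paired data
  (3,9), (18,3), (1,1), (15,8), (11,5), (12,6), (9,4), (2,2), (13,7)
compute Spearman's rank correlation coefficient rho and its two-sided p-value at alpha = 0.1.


Step 1: Rank x and y separately (midranks; no ties here).
rank(x): 3->3, 18->9, 1->1, 15->8, 11->5, 12->6, 9->4, 2->2, 13->7
rank(y): 9->9, 3->3, 1->1, 8->8, 5->5, 6->6, 4->4, 2->2, 7->7
Step 2: d_i = R_x(i) - R_y(i); compute d_i^2.
  (3-9)^2=36, (9-3)^2=36, (1-1)^2=0, (8-8)^2=0, (5-5)^2=0, (6-6)^2=0, (4-4)^2=0, (2-2)^2=0, (7-7)^2=0
sum(d^2) = 72.
Step 3: rho = 1 - 6*72 / (9*(9^2 - 1)) = 1 - 432/720 = 0.400000.
Step 4: Under H0, t = rho * sqrt((n-2)/(1-rho^2)) = 1.1547 ~ t(7).
Step 5: Two-sided p-value from the t-distribution with 7 df = 0.286105.
Step 6: alpha = 0.1. fail to reject H0.

rho = 0.4000, p = 0.286105, fail to reject H0 at alpha = 0.1.


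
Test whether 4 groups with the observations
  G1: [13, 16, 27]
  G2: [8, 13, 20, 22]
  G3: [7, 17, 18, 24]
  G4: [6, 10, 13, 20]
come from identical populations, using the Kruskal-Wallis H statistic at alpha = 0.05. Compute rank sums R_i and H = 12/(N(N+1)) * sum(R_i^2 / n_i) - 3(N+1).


Step 1: Combine all N = 15 observations and assign midranks.
sorted (value, group, rank): (6,G4,1), (7,G3,2), (8,G2,3), (10,G4,4), (13,G1,6), (13,G2,6), (13,G4,6), (16,G1,8), (17,G3,9), (18,G3,10), (20,G2,11.5), (20,G4,11.5), (22,G2,13), (24,G3,14), (27,G1,15)
Step 2: Sum ranks within each group.
R_1 = 29 (n_1 = 3)
R_2 = 33.5 (n_2 = 4)
R_3 = 35 (n_3 = 4)
R_4 = 22.5 (n_4 = 4)
Step 3: H = 12/(N(N+1)) * sum(R_i^2/n_i) - 3(N+1)
     = 12/(15*16) * (29^2/3 + 33.5^2/4 + 35^2/4 + 22.5^2/4) - 3*16
     = 0.050000 * 993.708 - 48
     = 1.685417.
Step 4: Ties present; correction factor C = 1 - 30/(15^3 - 15) = 0.991071. Corrected H = 1.685417 / 0.991071 = 1.700601.
Step 5: Under H0, H ~ chi^2(3); p-value = 0.636800.
Step 6: alpha = 0.05. fail to reject H0.

H = 1.7006, df = 3, p = 0.636800, fail to reject H0.


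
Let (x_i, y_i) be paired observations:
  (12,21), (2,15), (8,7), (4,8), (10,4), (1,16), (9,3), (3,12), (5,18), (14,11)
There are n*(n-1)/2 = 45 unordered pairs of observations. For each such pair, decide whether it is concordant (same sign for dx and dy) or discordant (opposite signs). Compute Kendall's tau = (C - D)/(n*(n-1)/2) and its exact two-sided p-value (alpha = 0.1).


Step 1: Enumerate the 45 unordered pairs (i,j) with i<j and classify each by sign(x_j-x_i) * sign(y_j-y_i).
  (1,2):dx=-10,dy=-6->C; (1,3):dx=-4,dy=-14->C; (1,4):dx=-8,dy=-13->C; (1,5):dx=-2,dy=-17->C
  (1,6):dx=-11,dy=-5->C; (1,7):dx=-3,dy=-18->C; (1,8):dx=-9,dy=-9->C; (1,9):dx=-7,dy=-3->C
  (1,10):dx=+2,dy=-10->D; (2,3):dx=+6,dy=-8->D; (2,4):dx=+2,dy=-7->D; (2,5):dx=+8,dy=-11->D
  (2,6):dx=-1,dy=+1->D; (2,7):dx=+7,dy=-12->D; (2,8):dx=+1,dy=-3->D; (2,9):dx=+3,dy=+3->C
  (2,10):dx=+12,dy=-4->D; (3,4):dx=-4,dy=+1->D; (3,5):dx=+2,dy=-3->D; (3,6):dx=-7,dy=+9->D
  (3,7):dx=+1,dy=-4->D; (3,8):dx=-5,dy=+5->D; (3,9):dx=-3,dy=+11->D; (3,10):dx=+6,dy=+4->C
  (4,5):dx=+6,dy=-4->D; (4,6):dx=-3,dy=+8->D; (4,7):dx=+5,dy=-5->D; (4,8):dx=-1,dy=+4->D
  (4,9):dx=+1,dy=+10->C; (4,10):dx=+10,dy=+3->C; (5,6):dx=-9,dy=+12->D; (5,7):dx=-1,dy=-1->C
  (5,8):dx=-7,dy=+8->D; (5,9):dx=-5,dy=+14->D; (5,10):dx=+4,dy=+7->C; (6,7):dx=+8,dy=-13->D
  (6,8):dx=+2,dy=-4->D; (6,9):dx=+4,dy=+2->C; (6,10):dx=+13,dy=-5->D; (7,8):dx=-6,dy=+9->D
  (7,9):dx=-4,dy=+15->D; (7,10):dx=+5,dy=+8->C; (8,9):dx=+2,dy=+6->C; (8,10):dx=+11,dy=-1->D
  (9,10):dx=+9,dy=-7->D
Step 2: C = 17, D = 28, total pairs = 45.
Step 3: tau = (C - D)/(n(n-1)/2) = (17 - 28)/45 = -0.244444.
Step 4: Exact two-sided p-value (enumerate n! = 3628800 permutations of y under H0): p = 0.380720.
Step 5: alpha = 0.1. fail to reject H0.

tau_b = -0.2444 (C=17, D=28), p = 0.380720, fail to reject H0.


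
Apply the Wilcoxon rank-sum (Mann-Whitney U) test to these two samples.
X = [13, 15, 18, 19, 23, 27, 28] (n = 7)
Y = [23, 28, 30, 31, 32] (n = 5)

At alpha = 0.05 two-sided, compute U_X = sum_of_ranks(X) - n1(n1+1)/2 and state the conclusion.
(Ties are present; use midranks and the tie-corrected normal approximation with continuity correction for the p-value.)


Step 1: Combine and sort all 12 observations; assign midranks.
sorted (value, group): (13,X), (15,X), (18,X), (19,X), (23,X), (23,Y), (27,X), (28,X), (28,Y), (30,Y), (31,Y), (32,Y)
ranks: 13->1, 15->2, 18->3, 19->4, 23->5.5, 23->5.5, 27->7, 28->8.5, 28->8.5, 30->10, 31->11, 32->12
Step 2: Rank sum for X: R1 = 1 + 2 + 3 + 4 + 5.5 + 7 + 8.5 = 31.
Step 3: U_X = R1 - n1(n1+1)/2 = 31 - 7*8/2 = 31 - 28 = 3.
       U_Y = n1*n2 - U_X = 35 - 3 = 32.
Step 4: Ties are present, so use the tie-corrected normal approximation (with continuity correction) for the p-value.
Step 5: p-value = 0.022514; compare to alpha = 0.05. reject H0.

U_X = 3, p = 0.022514, reject H0 at alpha = 0.05.


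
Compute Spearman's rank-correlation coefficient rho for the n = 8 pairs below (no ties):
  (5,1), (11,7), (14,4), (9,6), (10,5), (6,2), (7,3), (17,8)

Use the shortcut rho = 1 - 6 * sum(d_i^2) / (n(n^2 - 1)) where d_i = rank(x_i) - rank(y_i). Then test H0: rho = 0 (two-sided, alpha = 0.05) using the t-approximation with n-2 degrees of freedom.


Step 1: Rank x and y separately (midranks; no ties here).
rank(x): 5->1, 11->6, 14->7, 9->4, 10->5, 6->2, 7->3, 17->8
rank(y): 1->1, 7->7, 4->4, 6->6, 5->5, 2->2, 3->3, 8->8
Step 2: d_i = R_x(i) - R_y(i); compute d_i^2.
  (1-1)^2=0, (6-7)^2=1, (7-4)^2=9, (4-6)^2=4, (5-5)^2=0, (2-2)^2=0, (3-3)^2=0, (8-8)^2=0
sum(d^2) = 14.
Step 3: rho = 1 - 6*14 / (8*(8^2 - 1)) = 1 - 84/504 = 0.833333.
Step 4: Under H0, t = rho * sqrt((n-2)/(1-rho^2)) = 3.6927 ~ t(6).
Step 5: Two-sided p-value from the t-distribution with 6 df = 0.010176.
Step 6: alpha = 0.05. reject H0.

rho = 0.8333, p = 0.010176, reject H0 at alpha = 0.05.


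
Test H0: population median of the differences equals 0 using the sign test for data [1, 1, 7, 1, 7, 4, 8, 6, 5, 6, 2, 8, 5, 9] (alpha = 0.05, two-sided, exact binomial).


Step 1: Discard zero differences. Original n = 14; n_eff = number of nonzero differences = 14.
Nonzero differences (with sign): +1, +1, +7, +1, +7, +4, +8, +6, +5, +6, +2, +8, +5, +9
Step 2: Count signs: positive = 14, negative = 0.
Step 3: Under H0: P(positive) = 0.5, so the number of positives S ~ Bin(14, 0.5).
Step 4: Two-sided exact p-value = sum of Bin(14,0.5) probabilities at or below the observed probability = 0.000122.
Step 5: alpha = 0.05. reject H0.

n_eff = 14, pos = 14, neg = 0, p = 0.000122, reject H0.
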